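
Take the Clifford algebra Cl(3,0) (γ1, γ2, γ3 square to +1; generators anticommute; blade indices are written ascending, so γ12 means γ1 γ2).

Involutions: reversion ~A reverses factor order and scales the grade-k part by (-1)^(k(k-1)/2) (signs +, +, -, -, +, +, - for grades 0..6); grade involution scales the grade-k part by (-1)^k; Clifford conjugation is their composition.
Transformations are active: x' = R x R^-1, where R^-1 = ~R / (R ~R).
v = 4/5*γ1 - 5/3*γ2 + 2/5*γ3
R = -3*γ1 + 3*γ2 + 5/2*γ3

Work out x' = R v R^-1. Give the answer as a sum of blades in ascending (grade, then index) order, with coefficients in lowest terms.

~R = -3*γ1 + 3*γ2 + 5/2*γ3, and R ~R = 97/4, so R^-1 = ~R / (97/4).
R v = -32/5 + 13/5*γ12 - 16/5*γ13 + 161/30*γ23
Answer: 76/97*γ1 + 121/1455*γ2 - 834/485*γ3


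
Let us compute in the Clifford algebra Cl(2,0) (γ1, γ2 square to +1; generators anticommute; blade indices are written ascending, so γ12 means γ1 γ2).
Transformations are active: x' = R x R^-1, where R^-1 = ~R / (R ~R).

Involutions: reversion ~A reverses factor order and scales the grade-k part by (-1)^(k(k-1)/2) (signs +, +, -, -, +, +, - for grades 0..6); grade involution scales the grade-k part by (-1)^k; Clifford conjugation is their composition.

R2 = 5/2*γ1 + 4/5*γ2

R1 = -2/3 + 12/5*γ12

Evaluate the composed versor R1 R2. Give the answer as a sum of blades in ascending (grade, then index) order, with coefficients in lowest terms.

Distribute over the terms of R1 (each basis-blade product reordered to ascending indices, repeated generators contracted through their squares):
(-2/3) R2 = -5/3*γ1 - 8/15*γ2
(12/5*γ12) R2 = 48/25*γ1 - 6*γ2
Summing the partial products and collecting blades:
Answer: 19/75*γ1 - 98/15*γ2


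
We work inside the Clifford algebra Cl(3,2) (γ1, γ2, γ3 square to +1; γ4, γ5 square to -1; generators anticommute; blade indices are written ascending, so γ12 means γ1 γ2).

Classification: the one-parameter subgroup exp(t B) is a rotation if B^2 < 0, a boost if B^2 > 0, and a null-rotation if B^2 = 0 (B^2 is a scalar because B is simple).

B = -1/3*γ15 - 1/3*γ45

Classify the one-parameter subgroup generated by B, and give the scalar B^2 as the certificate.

B^2 term by term: the squares give (-1/3)^2*(γ15)^2 + (-1/3)^2*(γ45)^2 = 1/9*(+1) + 1/9*(-1) = 0 (each basis 2-blade squares to minus the product of its generators' squares); cross terms between blades sharing an index anticommute and cancel. So B^2 = 0.
Answer: null-rotation, certificate B^2 = 0. Certificate logic: 0 is a conjugation-invariant scalar, so its sign fixes rotation versus boost versus null-rotation outright.


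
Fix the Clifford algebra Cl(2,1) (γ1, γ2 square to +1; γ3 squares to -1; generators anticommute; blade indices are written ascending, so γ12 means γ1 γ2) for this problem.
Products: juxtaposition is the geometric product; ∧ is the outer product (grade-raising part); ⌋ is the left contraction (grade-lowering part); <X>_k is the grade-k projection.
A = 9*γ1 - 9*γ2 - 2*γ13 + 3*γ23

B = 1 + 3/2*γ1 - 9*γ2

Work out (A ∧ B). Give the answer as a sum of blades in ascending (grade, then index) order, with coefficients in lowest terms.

step 1: 9*γ1 - 9*γ2 - 135/2*γ12 - 2*γ13 + 3*γ23 - 27/2*γ123
Answer: 9*γ1 - 9*γ2 - 135/2*γ12 - 2*γ13 + 3*γ23 - 27/2*γ123


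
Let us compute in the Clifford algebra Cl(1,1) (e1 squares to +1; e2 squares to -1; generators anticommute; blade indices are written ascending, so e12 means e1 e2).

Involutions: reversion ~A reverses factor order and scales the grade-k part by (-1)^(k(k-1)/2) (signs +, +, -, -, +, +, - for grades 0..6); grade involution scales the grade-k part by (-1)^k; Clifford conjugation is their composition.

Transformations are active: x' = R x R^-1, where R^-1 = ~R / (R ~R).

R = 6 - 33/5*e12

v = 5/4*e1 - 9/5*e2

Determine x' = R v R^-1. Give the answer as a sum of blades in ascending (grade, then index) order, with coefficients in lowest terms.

~R = 6 + 33/5*e12, and R ~R = -189/25, so R^-1 = ~R / (-189/25).
R v = -219/50*e1 - 51/20*e2
Answer: 479/84*e1 + 614/105*e2


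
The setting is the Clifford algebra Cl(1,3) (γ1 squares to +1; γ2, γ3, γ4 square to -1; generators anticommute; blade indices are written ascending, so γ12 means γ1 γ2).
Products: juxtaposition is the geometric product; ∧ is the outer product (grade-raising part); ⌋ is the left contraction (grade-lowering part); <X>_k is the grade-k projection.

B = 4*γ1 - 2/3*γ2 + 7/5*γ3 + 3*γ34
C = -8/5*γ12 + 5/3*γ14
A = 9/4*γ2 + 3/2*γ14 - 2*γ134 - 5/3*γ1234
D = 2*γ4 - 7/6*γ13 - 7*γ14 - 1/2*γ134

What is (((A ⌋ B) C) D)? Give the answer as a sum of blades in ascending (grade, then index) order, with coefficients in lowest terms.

step 1: 3/2
step 2: -12/5*γ12 + 5/2*γ14
step 3: -35/2 - 5*γ1 + 5/4*γ3 - 14/5*γ23 - 84/5*γ24 - 35/12*γ34 - 24/5*γ124 - 6/5*γ234
Answer: -35/2 - 5*γ1 + 5/4*γ3 - 14/5*γ23 - 84/5*γ24 - 35/12*γ34 - 24/5*γ124 - 6/5*γ234


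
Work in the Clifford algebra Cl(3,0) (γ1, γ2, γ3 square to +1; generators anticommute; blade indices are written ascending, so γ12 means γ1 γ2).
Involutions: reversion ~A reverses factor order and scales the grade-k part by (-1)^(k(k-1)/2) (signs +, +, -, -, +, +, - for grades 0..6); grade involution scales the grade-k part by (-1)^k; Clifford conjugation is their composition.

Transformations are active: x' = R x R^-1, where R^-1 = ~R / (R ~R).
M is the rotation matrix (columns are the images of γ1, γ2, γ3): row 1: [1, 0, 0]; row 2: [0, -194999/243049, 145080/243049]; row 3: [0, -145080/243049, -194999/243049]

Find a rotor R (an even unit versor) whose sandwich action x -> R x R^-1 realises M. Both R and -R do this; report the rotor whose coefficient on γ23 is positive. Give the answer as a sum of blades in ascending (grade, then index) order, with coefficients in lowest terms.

Method: write R = a + b12*γ12 + b13*γ13 + b23*γ23 with a^2 + b12^2 + b13^2 + b23^2 = 1 (so R^-1 = ~R). Expanding the columns R e_j ~R gives tr M = 4a^2 - 1 and, from the antisymmetric part, M21 - M12 = -4a*b12, M13 - M31 = 4a*b13, M32 - M23 = -4a*b23.
Here tr M = -146949/243049, so a^2 = (1 + tr M)/4 = 24025/243049 and a = ±155/493. Taking a = 155/493: M21 - M12 = 0, M13 - M31 = 0, M32 - M23 = -290160/243049, giving b12 = 0, b13 = 0, b23 = 468/493, i.e. R = 155/493 + 468/493*γ23.
Its γ23 coefficient is already positive.
Answer: 155/493 + 468/493*γ23. Note: both R and -R realise this M (trace -146949/243049); the covering map identifies them, and the γ23-coefficient sign is the tie-breaker.


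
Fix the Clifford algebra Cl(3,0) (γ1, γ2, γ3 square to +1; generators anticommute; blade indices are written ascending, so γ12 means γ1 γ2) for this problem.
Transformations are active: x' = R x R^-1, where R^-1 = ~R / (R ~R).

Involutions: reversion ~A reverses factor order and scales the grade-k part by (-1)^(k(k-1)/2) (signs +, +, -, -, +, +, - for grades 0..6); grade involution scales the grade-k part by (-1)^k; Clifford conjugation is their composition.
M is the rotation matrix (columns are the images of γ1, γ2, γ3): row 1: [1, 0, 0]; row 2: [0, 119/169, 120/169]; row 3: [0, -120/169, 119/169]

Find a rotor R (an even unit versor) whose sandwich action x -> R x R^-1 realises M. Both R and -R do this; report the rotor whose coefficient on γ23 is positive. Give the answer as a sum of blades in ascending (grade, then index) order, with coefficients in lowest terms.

Method: write R = a + b12*γ12 + b13*γ13 + b23*γ23 with a^2 + b12^2 + b13^2 + b23^2 = 1 (so R^-1 = ~R). Expanding the columns R e_j ~R gives tr M = 4a^2 - 1 and, from the antisymmetric part, M21 - M12 = -4a*b12, M13 - M31 = 4a*b13, M32 - M23 = -4a*b23.
Here tr M = 407/169, so a^2 = (1 + tr M)/4 = 144/169 and a = ±12/13. Taking a = 12/13: M21 - M12 = 0, M13 - M31 = 0, M32 - M23 = -240/169, giving b12 = 0, b13 = 0, b23 = 5/13, i.e. R = 12/13 + 5/13*γ23.
Its γ23 coefficient is already positive.
Answer: 12/13 + 5/13*γ23. Key observation: the double cover Spin(3) -> SO(3) sends R and -R to the same matrix (trace 407/169 here), so the stated sign of the γ23 coefficient is what selects one sheet.


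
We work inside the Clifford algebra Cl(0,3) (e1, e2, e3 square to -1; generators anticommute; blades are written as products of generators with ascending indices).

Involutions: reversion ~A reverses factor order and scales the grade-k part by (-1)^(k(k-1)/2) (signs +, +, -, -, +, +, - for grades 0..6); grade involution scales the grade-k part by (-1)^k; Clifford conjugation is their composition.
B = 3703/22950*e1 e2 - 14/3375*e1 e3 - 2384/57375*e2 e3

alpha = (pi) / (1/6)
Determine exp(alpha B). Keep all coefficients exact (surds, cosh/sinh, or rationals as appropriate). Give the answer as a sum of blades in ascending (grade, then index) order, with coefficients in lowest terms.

B^2 term by term: the squares give (3703/22950)^2*(e1 e2)^2 + (-14/3375)^2*(e1 e3)^2 + (-2384/57375)^2*(e2 e3)^2 = 13712209/526702500*(-1) + 196/11390625*(-1) + 5683456/3291890625*(-1) = -1/36 (each basis 2-blade squares to minus the product of its generators' squares); cross terms between blades sharing an index anticommute and cancel. So B^2 = -1/36.
B^2 = -1/36 — since the square is negative, the closed form is circular: l = 1/6, alpha*l = pi, so exp(alpha B) = cos(pi) + (sin(pi)/(1/6))*B = -1 + (0)*B.
Answer: -1


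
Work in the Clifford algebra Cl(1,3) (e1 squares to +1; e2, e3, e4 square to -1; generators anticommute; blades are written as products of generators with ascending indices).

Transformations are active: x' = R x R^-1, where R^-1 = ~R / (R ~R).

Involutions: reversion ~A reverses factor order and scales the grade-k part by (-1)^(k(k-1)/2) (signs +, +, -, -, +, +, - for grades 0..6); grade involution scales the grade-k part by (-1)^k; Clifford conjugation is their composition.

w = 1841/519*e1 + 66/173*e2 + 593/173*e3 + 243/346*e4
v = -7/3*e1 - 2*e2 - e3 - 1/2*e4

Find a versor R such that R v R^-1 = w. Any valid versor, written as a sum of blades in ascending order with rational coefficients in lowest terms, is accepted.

Why this works: both vectors square to 7/36, so q(v) = q(w) and R = v + w = 210/173*e1 - 280/173*e2 + 420/173*e3 + 35/173*e4 carries v to w — its own direction survives, the complement (v - w)/2 flips.
Answer: 210/173*e1 - 280/173*e2 + 420/173*e3 + 35/173*e4


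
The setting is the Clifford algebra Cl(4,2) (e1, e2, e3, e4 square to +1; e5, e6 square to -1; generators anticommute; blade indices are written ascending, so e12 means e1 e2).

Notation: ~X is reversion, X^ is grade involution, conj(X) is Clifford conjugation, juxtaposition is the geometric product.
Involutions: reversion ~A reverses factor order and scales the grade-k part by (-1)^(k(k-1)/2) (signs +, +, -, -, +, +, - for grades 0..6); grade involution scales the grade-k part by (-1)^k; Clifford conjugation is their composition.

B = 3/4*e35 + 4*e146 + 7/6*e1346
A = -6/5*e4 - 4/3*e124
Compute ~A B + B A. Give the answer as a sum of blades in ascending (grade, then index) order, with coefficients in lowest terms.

first term: 24/5*e16 + 16/3*e26 - 7/5*e136 - 14/9*e236 + 9/10*e345 - e12345
second term: 24/5*e16 + 16/3*e26 + 7/5*e136 + 14/9*e236 + 9/10*e345 + e12345
Answer: 48/5*e16 + 32/3*e26 + 9/5*e345


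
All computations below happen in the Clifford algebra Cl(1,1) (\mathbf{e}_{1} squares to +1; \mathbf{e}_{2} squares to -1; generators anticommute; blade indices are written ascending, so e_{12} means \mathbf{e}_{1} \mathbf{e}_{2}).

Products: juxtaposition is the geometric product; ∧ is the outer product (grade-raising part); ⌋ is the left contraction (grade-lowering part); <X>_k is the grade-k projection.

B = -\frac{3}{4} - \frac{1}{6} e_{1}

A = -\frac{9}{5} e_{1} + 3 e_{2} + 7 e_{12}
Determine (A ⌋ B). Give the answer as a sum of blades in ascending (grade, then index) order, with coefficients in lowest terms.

step 1: \frac{3}{10}
Answer: \frac{3}{10}


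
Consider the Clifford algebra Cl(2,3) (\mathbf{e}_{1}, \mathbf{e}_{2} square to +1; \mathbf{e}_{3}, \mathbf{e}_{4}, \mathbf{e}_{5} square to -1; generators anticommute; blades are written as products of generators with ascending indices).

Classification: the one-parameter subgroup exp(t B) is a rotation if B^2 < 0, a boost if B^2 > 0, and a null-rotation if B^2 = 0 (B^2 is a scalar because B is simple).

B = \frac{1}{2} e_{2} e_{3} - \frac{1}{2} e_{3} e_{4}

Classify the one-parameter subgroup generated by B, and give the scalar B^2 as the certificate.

B^2 term by term: the squares give (\frac{1}{2})^2*(e_{2} e_{3})^2 + (-\frac{1}{2})^2*(e_{3} e_{4})^2 = \frac{1}{4}*(+1) + \frac{1}{4}*(-1) = 0 (each basis 2-blade squares to minus the product of its generators' squares); cross terms between blades sharing an index anticommute and cancel. So B^2 = 0.
Answer: null-rotation, certificate B^2 = 0. The scalar 0 is the complete invariant here: its sign names the subgroup type.


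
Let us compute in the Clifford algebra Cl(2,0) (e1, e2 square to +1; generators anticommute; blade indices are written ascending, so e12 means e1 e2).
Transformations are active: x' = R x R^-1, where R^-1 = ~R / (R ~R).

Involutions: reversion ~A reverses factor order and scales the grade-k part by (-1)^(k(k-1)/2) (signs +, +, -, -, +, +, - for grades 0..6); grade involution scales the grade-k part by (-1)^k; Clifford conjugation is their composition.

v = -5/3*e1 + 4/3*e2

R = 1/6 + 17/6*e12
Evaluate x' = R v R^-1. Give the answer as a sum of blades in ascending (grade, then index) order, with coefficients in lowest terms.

~R = 1/6 - 17/6*e12, and R ~R = 145/18, so R^-1 = ~R / (145/18).
R v = 7/2*e1 + 89/18*e2
Answer: 788/435*e1 - 491/435*e2


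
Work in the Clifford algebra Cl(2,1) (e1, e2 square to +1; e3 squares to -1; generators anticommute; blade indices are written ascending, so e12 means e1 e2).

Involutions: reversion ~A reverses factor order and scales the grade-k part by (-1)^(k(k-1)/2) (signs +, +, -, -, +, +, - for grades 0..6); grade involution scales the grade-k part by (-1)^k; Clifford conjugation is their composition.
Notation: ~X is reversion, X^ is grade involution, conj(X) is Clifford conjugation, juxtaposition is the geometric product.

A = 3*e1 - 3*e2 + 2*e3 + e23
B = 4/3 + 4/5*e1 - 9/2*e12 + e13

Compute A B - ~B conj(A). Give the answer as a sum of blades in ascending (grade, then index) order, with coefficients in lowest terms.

first term: 12/5 - 15/2*e1 - 35/2*e2 + 17/3*e3 + 7/5*e12 + 29/10*e13 + 4/3*e23 - 26/5*e123
second term: -12/5 + 15/2*e1 + 35/2*e2 - 17/3*e3 + 17/5*e12 - 61/10*e13 - 4/3*e23 - 34/5*e123
Answer: 24/5 - 15*e1 - 35*e2 + 34/3*e3 - 2*e12 + 9*e13 + 8/3*e23 + 8/5*e123


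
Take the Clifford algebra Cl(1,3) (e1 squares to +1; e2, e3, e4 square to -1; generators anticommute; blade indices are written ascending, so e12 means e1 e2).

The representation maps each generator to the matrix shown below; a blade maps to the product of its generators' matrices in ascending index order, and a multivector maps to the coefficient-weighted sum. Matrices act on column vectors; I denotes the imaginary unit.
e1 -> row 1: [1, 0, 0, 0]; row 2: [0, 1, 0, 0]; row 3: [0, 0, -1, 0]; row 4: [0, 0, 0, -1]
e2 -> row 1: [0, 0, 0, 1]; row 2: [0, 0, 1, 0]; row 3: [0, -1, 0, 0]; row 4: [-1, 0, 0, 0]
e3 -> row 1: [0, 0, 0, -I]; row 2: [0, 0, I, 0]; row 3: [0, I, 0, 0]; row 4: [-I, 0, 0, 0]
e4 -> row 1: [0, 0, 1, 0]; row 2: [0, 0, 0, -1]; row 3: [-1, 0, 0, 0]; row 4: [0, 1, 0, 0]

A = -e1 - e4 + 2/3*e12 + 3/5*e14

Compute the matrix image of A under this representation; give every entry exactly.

Bivector images (products of the table entries): rho(e12) = rho(e1)rho(e2) = row 1: [0, 0, 0, 1]; row 2: [0, 0, 1, 0]; row 3: [0, 1, 0, 0]; row 4: [1, 0, 0, 0]; rho(e14) = rho(e1)rho(e4) = row 1: [0, 0, 1, 0]; row 2: [0, 0, 0, -1]; row 3: [1, 0, 0, 0]; row 4: [0, -1, 0, 0].
M = (-1)*rho(e1) + (-1)*rho(e4) + (2/3)*rho(e12) + (3/5)*rho(e14), summed entrywise:
Answer: row 1: [-1, 0, -2/5, 2/3]; row 2: [0, -1, 2/3, 2/5]; row 3: [8/5, 2/3, 1, 0]; row 4: [2/3, -8/5, 0, 1]


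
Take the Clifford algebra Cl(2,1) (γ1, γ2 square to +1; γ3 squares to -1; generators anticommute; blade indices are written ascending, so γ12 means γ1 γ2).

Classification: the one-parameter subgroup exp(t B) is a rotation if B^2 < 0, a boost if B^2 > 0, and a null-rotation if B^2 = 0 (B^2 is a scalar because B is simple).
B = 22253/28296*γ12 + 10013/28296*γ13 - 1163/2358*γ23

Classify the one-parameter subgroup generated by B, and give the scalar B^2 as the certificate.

B^2 term by term: the squares give (22253/28296)^2*(γ12)^2 + (10013/28296)^2*(γ13)^2 + (-1163/2358)^2*(γ23)^2 = 495196009/800663616*(-1) + 100260169/800663616*(+1) + 1352569/5560164*(+1) = -1/4 (each basis 2-blade squares to minus the product of its generators' squares); cross terms between blades sharing an index anticommute and cancel. So B^2 = -1/4.
Answer: rotation, certificate B^2 = -1/4. Because -1/4 is invariant under every versor sandwich, the classification follows from its sign alone.


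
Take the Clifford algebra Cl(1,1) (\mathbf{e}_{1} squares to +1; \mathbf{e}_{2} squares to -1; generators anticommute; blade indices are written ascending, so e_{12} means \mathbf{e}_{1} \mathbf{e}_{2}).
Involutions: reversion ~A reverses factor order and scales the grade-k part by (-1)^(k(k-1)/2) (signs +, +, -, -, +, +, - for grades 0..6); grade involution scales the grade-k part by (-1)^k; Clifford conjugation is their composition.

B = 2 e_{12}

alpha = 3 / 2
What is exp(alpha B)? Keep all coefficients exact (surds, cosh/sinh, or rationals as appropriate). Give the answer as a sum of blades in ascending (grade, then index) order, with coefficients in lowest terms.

B^2 = (2)^2*(e_{12})^2 = 4*(+1) = 4 (a basis 2-blade squares to minus the product of its generators' squares).
B^2 = 4 — B^2 > 0, so the exponential closes hyperbolically: l = 2, alpha*l = 3, so exp(alpha B) = cosh(3) + (sinh(3)/2)*B = \cosh{\left(3 \right)} + (\frac{\sinh{\left(3 \right)}}{2})*B.
Answer: \cosh{\left(3 \right)} + \sinh{\left(3 \right)} e_{12}


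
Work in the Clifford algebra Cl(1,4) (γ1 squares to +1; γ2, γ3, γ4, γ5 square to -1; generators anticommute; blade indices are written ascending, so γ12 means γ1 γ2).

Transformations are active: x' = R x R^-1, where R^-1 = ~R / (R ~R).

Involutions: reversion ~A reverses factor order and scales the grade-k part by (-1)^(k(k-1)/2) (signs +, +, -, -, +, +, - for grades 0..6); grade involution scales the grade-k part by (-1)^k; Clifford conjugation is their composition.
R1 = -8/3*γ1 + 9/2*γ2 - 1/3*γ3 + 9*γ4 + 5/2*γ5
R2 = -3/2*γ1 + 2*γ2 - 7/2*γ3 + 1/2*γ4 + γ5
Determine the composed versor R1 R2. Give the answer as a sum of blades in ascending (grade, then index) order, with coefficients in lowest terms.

Distribute over the terms of R1 (each basis-blade product reordered to ascending indices, repeated generators contracted through their squares):
(-8/3*γ1) R2 = 4 - 16/3*γ12 + 28/3*γ13 - 4/3*γ14 - 8/3*γ15
(9/2*γ2) R2 = -9 + 27/4*γ12 - 63/4*γ23 + 9/4*γ24 + 9/2*γ25
(-1/3*γ3) R2 = -7/6 - 1/2*γ13 + 2/3*γ23 - 1/6*γ34 - 1/3*γ35
(9*γ4) R2 = -9/2 + 27/2*γ14 - 18*γ24 + 63/2*γ34 + 9*γ45
(5/2*γ5) R2 = -5/2 + 15/4*γ15 - 5*γ25 + 35/4*γ35 - 5/4*γ45
Summing the partial products and collecting blades:
Answer: -79/6 + 17/12*γ12 + 53/6*γ13 + 73/6*γ14 + 13/12*γ15 - 181/12*γ23 - 63/4*γ24 - 1/2*γ25 + 94/3*γ34 + 101/12*γ35 + 31/4*γ45


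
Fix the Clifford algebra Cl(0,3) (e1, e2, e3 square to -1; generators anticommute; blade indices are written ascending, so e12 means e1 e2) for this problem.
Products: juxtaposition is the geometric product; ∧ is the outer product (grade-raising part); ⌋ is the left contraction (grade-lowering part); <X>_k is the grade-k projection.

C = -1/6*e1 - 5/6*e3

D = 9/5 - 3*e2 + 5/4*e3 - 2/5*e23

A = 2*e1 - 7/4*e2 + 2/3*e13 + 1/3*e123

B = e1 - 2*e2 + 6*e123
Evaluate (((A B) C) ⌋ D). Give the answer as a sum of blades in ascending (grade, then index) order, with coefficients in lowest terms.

step 1: -7/2 + 4*e2 + 2/3*e3 - 9/4*e12 - 67/6*e13 - 37/3*e23 + 4/3*e123
step 2: 5/9 - 157/18*e1 - 713/72*e2 + 43/9*e3 + 16/9*e12 + 1/9*e13 - 28/9*e23 + 283/72*e123
step 3: -1437/40 - 161/45*e2 - 49/15*e3 - 2/9*e23
Answer: -1437/40 - 161/45*e2 - 49/15*e3 - 2/9*e23


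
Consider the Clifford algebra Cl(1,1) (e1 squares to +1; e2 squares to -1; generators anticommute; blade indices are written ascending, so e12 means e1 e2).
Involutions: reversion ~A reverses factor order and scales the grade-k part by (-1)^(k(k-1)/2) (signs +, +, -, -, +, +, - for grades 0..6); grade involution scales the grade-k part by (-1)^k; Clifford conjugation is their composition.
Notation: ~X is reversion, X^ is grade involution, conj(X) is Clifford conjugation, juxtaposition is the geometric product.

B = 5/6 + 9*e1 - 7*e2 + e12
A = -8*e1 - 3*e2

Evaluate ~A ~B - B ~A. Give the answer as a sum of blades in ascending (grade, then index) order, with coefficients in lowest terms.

first term: -93 - 11/3*e1 + 11/2*e2 + 83*e12
second term: -93 - 11/3*e1 + 11/2*e2 - 83*e12
Answer: 166*e12


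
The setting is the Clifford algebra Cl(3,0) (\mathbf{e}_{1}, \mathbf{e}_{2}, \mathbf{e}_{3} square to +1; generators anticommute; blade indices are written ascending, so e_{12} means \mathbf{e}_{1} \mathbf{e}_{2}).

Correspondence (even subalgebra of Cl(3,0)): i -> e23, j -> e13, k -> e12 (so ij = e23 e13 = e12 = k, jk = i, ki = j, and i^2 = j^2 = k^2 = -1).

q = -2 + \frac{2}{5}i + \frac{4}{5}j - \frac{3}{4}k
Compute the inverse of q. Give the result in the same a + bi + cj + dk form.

In blades: q = -2 - \frac{3}{4} e_{12} + \frac{4}{5} e_{13} + \frac{2}{5} e_{23}.
With qbar = -2 + \frac{3}{4} e_{12} - \frac{4}{5} e_{13} - \frac{2}{5} e_{23} (scalar fixed, mapped units negated), q qbar = \frac{429}{80} (the sum of squared coefficients), so q^-1 = qbar / (\frac{429}{80}) = -\frac{160}{429} + \frac{20}{143} e_{12} - \frac{64}{429} e_{13} - \frac{32}{429} e_{23}; translating back:
Answer: -\frac{160}{429} - \frac{32}{429}i - \frac{64}{429}j + \frac{20}{143}k


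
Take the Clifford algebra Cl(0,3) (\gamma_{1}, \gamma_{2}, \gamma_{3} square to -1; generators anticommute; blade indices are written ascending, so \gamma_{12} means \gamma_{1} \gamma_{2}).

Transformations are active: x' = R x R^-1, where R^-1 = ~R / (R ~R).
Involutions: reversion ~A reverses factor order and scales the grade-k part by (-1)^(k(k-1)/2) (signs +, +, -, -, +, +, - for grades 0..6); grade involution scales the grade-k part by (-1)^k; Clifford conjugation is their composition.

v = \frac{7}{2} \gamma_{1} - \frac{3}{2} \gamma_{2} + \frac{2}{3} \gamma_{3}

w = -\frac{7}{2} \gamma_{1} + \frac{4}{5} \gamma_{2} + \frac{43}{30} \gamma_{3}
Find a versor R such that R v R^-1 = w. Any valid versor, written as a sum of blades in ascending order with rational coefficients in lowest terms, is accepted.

Construction: equal norms (both -\frac{269}{18}) license R = v + w = -\frac{7}{10} \gamma_{2} + \frac{21}{10} \gamma_{3} — nothing changes along that direction, while (v - w)/2 changes sign, so v maps onto w.
Answer: -\frac{7}{10} \gamma_{2} + \frac{21}{10} \gamma_{3}


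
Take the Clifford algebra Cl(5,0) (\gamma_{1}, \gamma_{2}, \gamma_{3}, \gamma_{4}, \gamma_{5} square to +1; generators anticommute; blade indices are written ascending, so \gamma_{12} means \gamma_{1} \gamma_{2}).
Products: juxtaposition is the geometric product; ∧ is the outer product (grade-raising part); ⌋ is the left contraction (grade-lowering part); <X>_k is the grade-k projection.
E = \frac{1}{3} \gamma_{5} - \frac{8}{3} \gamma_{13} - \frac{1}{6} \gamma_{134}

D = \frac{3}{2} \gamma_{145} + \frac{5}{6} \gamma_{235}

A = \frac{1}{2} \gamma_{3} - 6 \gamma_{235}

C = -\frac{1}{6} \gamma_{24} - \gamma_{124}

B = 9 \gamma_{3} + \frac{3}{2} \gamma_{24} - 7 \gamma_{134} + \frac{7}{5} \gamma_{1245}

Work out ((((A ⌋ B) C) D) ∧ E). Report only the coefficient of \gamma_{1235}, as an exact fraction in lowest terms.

step 1: \frac{9}{2} + \frac{7}{2} \gamma_{14}
step 2: -\frac{7}{2} \gamma_{2} + \frac{7}{12} \gamma_{12} - \frac{3}{4} \gamma_{24} - \frac{9}{2} \gamma_{124}
step 3: -\frac{27}{4} \gamma_{25} - \frac{35}{12} \gamma_{35} - \frac{9}{8} \gamma_{125} + \frac{35}{72} \gamma_{135} - \frac{7}{8} \gamma_{245} - \frac{5}{8} \gamma_{345} + \frac{21}{4} \gamma_{1245} - \frac{15}{4} \gamma_{1345}
step 4: -18 \gamma_{1235} - \frac{29}{24} \gamma_{12345}
Answer: -18


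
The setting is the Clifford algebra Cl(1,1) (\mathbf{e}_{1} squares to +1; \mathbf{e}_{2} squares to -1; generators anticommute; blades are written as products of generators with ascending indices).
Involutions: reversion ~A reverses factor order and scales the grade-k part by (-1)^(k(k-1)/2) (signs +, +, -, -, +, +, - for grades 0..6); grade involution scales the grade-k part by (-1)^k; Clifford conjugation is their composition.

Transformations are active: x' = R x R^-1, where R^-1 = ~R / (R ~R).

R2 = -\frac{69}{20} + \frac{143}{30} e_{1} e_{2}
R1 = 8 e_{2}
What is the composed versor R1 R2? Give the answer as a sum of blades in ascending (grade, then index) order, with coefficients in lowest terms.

Distribute over the terms of R1 (each basis-blade product reordered to ascending indices, repeated generators contracted through their squares):
(8 e_{2}) R2 = \frac{572}{15} e_{1} - \frac{138}{5} e_{2}
Answer: \frac{572}{15} e_{1} - \frac{138}{5} e_{2}


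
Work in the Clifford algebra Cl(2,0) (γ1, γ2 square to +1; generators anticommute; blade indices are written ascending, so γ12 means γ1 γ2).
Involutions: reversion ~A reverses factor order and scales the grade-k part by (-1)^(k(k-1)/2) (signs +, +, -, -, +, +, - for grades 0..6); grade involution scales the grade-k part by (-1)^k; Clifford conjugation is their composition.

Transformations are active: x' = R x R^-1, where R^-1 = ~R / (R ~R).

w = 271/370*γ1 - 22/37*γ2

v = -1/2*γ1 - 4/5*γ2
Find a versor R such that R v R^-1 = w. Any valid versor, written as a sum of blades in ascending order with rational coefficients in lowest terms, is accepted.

Key observation: q(v) = q(w) = 89/100 (sandwiches preserve the norm), so R = v + w = 43/185*γ1 - 258/185*γ2 works whenever it is invertible — the component of v along it is kept and (v - w)/2 reverses, sending v to w.
Answer: 43/185*γ1 - 258/185*γ2


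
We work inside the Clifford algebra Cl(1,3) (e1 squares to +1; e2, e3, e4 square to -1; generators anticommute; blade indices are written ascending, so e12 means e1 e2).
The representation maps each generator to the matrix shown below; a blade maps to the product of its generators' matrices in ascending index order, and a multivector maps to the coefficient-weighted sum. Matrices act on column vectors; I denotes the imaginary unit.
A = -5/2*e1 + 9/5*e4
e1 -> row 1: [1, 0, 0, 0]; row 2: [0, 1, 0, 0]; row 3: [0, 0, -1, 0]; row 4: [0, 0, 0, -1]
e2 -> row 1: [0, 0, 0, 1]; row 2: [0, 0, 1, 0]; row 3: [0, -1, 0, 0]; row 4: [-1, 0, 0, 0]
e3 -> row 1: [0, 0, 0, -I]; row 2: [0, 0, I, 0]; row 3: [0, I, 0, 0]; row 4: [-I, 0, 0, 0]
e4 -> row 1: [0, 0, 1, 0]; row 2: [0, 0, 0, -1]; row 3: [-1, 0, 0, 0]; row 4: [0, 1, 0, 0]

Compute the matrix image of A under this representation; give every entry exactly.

M = (-5/2)*rho(e1) + (9/5)*rho(e4), summed entrywise:
Answer: row 1: [-5/2, 0, 9/5, 0]; row 2: [0, -5/2, 0, -9/5]; row 3: [-9/5, 0, 5/2, 0]; row 4: [0, 9/5, 0, 5/2]


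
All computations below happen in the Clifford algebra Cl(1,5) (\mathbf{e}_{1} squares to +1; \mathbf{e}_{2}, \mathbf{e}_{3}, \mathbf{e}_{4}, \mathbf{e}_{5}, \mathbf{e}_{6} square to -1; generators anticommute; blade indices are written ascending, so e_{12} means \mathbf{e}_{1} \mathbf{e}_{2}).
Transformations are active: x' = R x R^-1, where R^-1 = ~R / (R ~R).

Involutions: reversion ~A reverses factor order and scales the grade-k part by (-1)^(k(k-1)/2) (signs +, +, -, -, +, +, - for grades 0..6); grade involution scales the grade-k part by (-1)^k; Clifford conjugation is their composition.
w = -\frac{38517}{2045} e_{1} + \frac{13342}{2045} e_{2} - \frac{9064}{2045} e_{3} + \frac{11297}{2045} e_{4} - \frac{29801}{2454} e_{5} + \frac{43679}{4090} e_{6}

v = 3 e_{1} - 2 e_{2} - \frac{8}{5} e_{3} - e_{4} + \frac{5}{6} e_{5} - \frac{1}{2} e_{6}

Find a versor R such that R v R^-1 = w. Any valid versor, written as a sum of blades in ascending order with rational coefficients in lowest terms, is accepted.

Here q(v) = q(w) = \frac{223}{450}; the classical choice R = v + w = -\frac{32382}{2045} e_{1} + \frac{9252}{2045} e_{2} - \frac{12336}{2045} e_{3} + \frac{9252}{2045} e_{4} - \frac{4626}{409} e_{5} + \frac{20817}{2045} e_{6} then realises v -> w under the sandwich.
Answer: -\frac{32382}{2045} e_{1} + \frac{9252}{2045} e_{2} - \frac{12336}{2045} e_{3} + \frac{9252}{2045} e_{4} - \frac{4626}{409} e_{5} + \frac{20817}{2045} e_{6}


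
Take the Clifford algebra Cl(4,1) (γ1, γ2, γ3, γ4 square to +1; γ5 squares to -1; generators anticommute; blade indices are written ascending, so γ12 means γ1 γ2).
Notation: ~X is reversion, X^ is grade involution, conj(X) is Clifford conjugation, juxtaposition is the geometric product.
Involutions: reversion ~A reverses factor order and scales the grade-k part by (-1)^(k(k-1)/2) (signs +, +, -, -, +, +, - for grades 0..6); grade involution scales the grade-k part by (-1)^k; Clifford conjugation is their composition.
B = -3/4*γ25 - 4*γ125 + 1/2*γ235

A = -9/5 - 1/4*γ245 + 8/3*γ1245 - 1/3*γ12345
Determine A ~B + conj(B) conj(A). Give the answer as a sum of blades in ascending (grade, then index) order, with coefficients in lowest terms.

first term: 521/48*γ4 - 17/6*γ14 - 27/20*γ25 - 35/24*γ34 - 36/5*γ125 + 13/12*γ134 + 9/10*γ235
second term: 521/48*γ4 - 17/6*γ14 - 27/20*γ25 - 35/24*γ34 + 36/5*γ125 - 13/12*γ134 - 9/10*γ235
Answer: 521/24*γ4 - 17/3*γ14 - 27/10*γ25 - 35/12*γ34


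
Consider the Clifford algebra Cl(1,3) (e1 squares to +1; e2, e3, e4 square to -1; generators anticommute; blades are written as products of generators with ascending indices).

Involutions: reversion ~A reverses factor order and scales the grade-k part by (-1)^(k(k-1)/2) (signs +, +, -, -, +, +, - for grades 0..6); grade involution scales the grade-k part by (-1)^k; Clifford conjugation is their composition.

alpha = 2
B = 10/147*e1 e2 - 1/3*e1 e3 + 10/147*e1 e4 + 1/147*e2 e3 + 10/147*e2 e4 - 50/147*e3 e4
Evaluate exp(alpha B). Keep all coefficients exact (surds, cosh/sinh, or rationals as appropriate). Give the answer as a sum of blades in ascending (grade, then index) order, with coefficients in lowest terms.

B^2 term by term: the squares give (10/147)^2*(e1 e2)^2 + (-1/3)^2*(e1 e3)^2 + (10/147)^2*(e1 e4)^2 + (1/147)^2*(e2 e3)^2 + (10/147)^2*(e2 e4)^2 + (-50/147)^2*(e3 e4)^2 = 100/21609*(+1) + 1/9*(+1) + 100/21609*(+1) + 1/21609*(-1) + 100/21609*(-1) + 2500/21609*(-1) = 0 (each basis 2-blade squares to minus the product of its generators' squares); cross terms between blades sharing an index anticommute and cancel; the commuting (index-disjoint) pairs give grade-4 terms 2*c*c'*(blade product), which cancel blade by blade — e1 e2 e3 e4: -1000/21609 + 20/441 + 20/21609 = 0 — confirming B is simple. So B^2 = 0.
B^2 = 0, and the exponential is exactly linear here: exp(alpha B) = 1 + alpha B (parabolic case).
Answer: 1 + 20/147*e1 e2 - 2/3*e1 e3 + 20/147*e1 e4 + 2/147*e2 e3 + 20/147*e2 e4 - 100/147*e3 e4


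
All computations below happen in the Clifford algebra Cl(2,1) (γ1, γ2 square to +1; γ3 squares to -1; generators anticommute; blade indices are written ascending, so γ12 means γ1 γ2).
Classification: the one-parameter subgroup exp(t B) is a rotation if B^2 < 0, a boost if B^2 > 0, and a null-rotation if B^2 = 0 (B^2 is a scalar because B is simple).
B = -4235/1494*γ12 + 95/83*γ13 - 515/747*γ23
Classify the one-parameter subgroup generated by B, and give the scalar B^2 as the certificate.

B^2 term by term: the squares give (-4235/1494)^2*(γ12)^2 + (95/83)^2*(γ13)^2 + (-515/747)^2*(γ23)^2 = 17935225/2232036*(-1) + 9025/6889*(+1) + 265225/558009*(+1) = -25/4 (each basis 2-blade squares to minus the product of its generators' squares); cross terms between blades sharing an index anticommute and cancel. So B^2 = -25/4.
Answer: rotation, certificate B^2 = -25/4. Certificate logic: -25/4 is a conjugation-invariant scalar, so its sign fixes rotation versus boost versus null-rotation outright.


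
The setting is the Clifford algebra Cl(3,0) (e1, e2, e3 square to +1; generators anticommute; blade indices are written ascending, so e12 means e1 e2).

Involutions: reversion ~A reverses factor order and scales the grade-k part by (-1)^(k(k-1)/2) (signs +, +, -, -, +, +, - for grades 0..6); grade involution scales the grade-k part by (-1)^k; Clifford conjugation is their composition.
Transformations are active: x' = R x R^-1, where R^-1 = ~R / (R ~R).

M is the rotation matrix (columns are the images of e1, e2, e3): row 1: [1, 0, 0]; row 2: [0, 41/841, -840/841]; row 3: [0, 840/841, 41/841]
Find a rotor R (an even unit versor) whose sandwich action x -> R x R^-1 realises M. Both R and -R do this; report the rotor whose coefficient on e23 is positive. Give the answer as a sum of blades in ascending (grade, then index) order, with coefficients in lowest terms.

Method: write R = a + b12*e12 + b13*e13 + b23*e23 with a^2 + b12^2 + b13^2 + b23^2 = 1 (so R^-1 = ~R). Expanding the columns R e_j ~R gives tr M = 4a^2 - 1 and, from the antisymmetric part, M21 - M12 = -4a*b12, M13 - M31 = 4a*b13, M32 - M23 = -4a*b23.
Here tr M = 923/841, so a^2 = (1 + tr M)/4 = 441/841 and a = ±21/29. Taking a = 21/29: M21 - M12 = 0, M13 - M31 = 0, M32 - M23 = 1680/841, giving b12 = 0, b13 = 0, b23 = -20/29, i.e. R = 21/29 - 20/29*e23.
Its e23 coefficient is negative, so report the other preimage -R.
Answer: -21/29 + 20/29*e23. Why the constraint matters: R and -R act identically through the sandwich — M has trace 923/841 either way — so only the sign condition on e23 picks one of the two preimages.


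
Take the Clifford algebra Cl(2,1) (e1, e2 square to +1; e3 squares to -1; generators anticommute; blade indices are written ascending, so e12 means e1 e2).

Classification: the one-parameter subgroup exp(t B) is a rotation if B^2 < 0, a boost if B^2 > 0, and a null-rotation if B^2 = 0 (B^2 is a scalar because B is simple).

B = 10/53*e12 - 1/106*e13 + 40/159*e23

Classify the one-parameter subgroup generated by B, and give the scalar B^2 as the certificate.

B^2 term by term: the squares give (10/53)^2*(e12)^2 + (-1/106)^2*(e13)^2 + (40/159)^2*(e23)^2 = 100/2809*(-1) + 1/11236*(+1) + 1600/25281*(+1) = 1/36 (each basis 2-blade squares to minus the product of its generators' squares); cross terms between blades sharing an index anticommute and cancel. So B^2 = 1/36.
Answer: boost, certificate B^2 = 1/36. Key observation: B^2 = 1/36 is a conjugation invariant, so its sign decides the class regardless of the surface form of B.


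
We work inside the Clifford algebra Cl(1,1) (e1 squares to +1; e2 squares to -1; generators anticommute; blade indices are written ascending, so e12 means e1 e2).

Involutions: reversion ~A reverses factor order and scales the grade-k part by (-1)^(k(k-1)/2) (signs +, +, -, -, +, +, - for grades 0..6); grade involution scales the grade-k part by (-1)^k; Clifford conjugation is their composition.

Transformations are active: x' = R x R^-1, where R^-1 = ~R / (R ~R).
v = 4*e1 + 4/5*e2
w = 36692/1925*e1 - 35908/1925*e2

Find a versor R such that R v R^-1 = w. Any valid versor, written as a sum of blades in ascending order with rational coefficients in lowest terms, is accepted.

Equal squares first: v^2 = w^2 = 384/25. Then v + w = 44392/1925*e1 - 34368/1925*e2 is a versor taking v to w, provided it is invertible.
Answer: 44392/1925*e1 - 34368/1925*e2


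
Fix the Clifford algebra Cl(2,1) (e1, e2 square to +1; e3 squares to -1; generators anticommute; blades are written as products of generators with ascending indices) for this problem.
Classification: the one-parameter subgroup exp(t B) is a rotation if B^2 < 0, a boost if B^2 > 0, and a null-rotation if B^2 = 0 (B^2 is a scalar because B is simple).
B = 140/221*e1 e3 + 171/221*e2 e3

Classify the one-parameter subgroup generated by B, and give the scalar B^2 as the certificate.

B^2 term by term: the squares give (140/221)^2*(e1 e3)^2 + (171/221)^2*(e2 e3)^2 = 19600/48841*(+1) + 29241/48841*(+1) = 1 (each basis 2-blade squares to minus the product of its generators' squares); cross terms between blades sharing an index anticommute and cancel. So B^2 = 1.
Answer: boost, certificate B^2 = 1. Note: conjugating B changes its blade decomposition but never the scalar B^2 = 1, whose sign settles the classification.


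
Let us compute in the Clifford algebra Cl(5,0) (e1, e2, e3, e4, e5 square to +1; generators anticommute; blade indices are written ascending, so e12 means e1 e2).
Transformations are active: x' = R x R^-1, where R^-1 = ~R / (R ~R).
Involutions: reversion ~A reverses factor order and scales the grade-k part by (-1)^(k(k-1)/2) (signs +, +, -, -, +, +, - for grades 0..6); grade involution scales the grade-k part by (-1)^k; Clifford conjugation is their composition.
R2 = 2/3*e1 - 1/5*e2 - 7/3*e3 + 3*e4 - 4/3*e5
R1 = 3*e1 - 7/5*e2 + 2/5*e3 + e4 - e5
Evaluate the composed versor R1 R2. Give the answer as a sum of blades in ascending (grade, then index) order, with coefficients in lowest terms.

Distribute over the terms of R1 (each basis-blade product reordered to ascending indices, repeated generators contracted through their squares):
(3*e1) R2 = 2 - 3/5*e12 - 7*e13 + 9*e14 - 4*e15
(-7/5*e2) R2 = 7/25 + 14/15*e12 + 49/15*e23 - 21/5*e24 + 28/15*e25
(2/5*e3) R2 = -14/15 - 4/15*e13 + 2/25*e23 + 6/5*e34 - 8/15*e35
(e4) R2 = 3 - 2/3*e14 + 1/5*e24 + 7/3*e34 - 4/3*e45
(-e5) R2 = 4/3 + 2/3*e15 - 1/5*e25 - 7/3*e35 + 3*e45
Summing the partial products and collecting blades:
Answer: 142/25 + 1/3*e12 - 109/15*e13 + 25/3*e14 - 10/3*e15 + 251/75*e23 - 4*e24 + 5/3*e25 + 53/15*e34 - 43/15*e35 + 5/3*e45


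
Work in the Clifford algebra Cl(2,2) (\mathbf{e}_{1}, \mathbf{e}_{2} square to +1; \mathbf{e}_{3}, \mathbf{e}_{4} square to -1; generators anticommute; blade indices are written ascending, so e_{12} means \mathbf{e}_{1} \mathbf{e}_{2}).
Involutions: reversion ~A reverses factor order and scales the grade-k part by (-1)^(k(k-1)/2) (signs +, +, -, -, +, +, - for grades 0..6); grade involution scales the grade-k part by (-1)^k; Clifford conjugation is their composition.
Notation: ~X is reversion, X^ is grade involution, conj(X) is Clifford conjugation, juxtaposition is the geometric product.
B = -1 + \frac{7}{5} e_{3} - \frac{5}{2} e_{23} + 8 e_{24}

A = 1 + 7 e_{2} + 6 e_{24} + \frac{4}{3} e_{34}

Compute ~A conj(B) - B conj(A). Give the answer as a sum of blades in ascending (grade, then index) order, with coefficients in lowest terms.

first term: 47 - 7 e_{2} + \frac{161}{10} e_{3} - \frac{812}{15} e_{4} - \frac{539}{30} e_{23} - \frac{16}{3} e_{24} - \frac{41}{3} e_{34} - \frac{42}{5} e_{234}
second term: -49 + 7 e_{2} - \frac{161}{10} e_{3} + \frac{868}{15} e_{4} - \frac{101}{30} e_{23} + \frac{32}{3} e_{24} - \frac{41}{3} e_{34} + \frac{42}{5} e_{234}
Answer: 96 - 14 e_{2} + \frac{161}{5} e_{3} - 112 e_{4} - \frac{73}{5} e_{23} - 16 e_{24} - \frac{84}{5} e_{234}


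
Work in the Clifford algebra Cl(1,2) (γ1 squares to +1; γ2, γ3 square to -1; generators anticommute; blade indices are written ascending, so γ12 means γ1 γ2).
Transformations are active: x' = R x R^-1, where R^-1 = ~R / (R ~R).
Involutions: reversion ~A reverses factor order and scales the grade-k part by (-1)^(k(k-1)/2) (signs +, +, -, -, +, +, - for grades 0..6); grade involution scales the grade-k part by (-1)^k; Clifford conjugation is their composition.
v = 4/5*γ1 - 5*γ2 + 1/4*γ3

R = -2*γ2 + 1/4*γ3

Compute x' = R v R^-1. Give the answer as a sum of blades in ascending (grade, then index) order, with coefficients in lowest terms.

~R = -2*γ2 + 1/4*γ3, and R ~R = -65/16, so R^-1 = ~R / (-65/16).
R v = -161/16 + 8/5*γ12 - 1/5*γ13 + 3/4*γ23
Answer: -4/5*γ1 - 319/65*γ2 + 257/260*γ3


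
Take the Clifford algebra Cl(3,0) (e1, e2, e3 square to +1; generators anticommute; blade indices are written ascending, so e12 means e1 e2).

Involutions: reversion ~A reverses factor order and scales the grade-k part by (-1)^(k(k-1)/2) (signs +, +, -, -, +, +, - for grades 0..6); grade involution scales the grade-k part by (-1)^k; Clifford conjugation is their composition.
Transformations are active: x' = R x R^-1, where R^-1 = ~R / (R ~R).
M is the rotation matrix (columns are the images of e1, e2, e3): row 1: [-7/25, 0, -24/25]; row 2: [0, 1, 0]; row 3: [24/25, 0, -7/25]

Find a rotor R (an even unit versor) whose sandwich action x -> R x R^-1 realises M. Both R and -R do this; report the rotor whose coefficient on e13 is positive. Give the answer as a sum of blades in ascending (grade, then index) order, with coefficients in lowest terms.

Method: write R = a + b12*e12 + b13*e13 + b23*e23 with a^2 + b12^2 + b13^2 + b23^2 = 1 (so R^-1 = ~R). Expanding the columns R e_j ~R gives tr M = 4a^2 - 1 and, from the antisymmetric part, M21 - M12 = -4a*b12, M13 - M31 = 4a*b13, M32 - M23 = -4a*b23.
Here tr M = 11/25, so a^2 = (1 + tr M)/4 = 9/25 and a = ±3/5. Taking a = 3/5: M21 - M12 = 0, M13 - M31 = -48/25, M32 - M23 = 0, giving b12 = 0, b13 = -4/5, b23 = 0, i.e. R = 3/5 - 4/5*e13.
Its e13 coefficient is negative, so report the other preimage -R.
Answer: -3/5 + 4/5*e13. Key observation: the double cover Spin(3) -> SO(3) sends R and -R to the same matrix (trace 11/25 here), so the stated sign of the e13 coefficient is what selects one sheet.
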